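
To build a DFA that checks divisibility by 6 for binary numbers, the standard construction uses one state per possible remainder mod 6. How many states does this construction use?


Divisibility by 6 is tracked via the remainder mod 6: 0, 1, ..., 5
The construction assigns one state to each remainder
Number of remainders = 6

6


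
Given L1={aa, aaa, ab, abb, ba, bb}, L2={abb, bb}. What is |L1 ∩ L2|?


L1 = {aa, aaa, ab, abb, ba, bb}
L2 = {abb, bb}
Checking each string in L1 against L2:
  'aa': in L2? No
  'aaa': in L2? No
  'ab': in L2? No
  'abb': in L2? Yes
  'ba': in L2? No
  'bb': in L2? Yes
Intersection = {abb, bb}
|L1 ∩ L2| = 2

2


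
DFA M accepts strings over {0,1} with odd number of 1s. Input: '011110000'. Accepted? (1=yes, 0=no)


DFA has 2 states: q_even (start, accept=no) and q_odd
Processing string '011110000' character by character:
  Position 0: read '0', 1-count=0 -> q_even (no change)
  Position 1: read '1', 1-count=1 -> q_odd
  Position 2: read '1', 1-count=2 -> q_even
  Position 3: read '1', 1-count=3 -> q_odd
  Position 4: read '1', 1-count=4 -> q_even
  Position 5: read '0', 1-count=4 -> q_even (no change)
  Position 6: read '0', 1-count=4 -> q_even (no change)
  Position 7: read '0', 1-count=4 -> q_even (no change)
  Position 8: read '0', 1-count=4 -> q_even (no change)
Final state: q_even, total 1s = 4 (even); the DFA requires an odd count -> reject

0


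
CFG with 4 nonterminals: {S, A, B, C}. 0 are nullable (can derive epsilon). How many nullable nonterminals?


Nonterminals: {S, A, B, C}
A nonterminal is nullable if it can derive epsilon
Counting nullable nonterminals: 0
Total nullable = 0

0


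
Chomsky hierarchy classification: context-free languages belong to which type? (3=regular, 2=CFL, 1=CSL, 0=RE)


Chomsky hierarchy levels:
  Type 3: Regular (DFA/NFA/regex)
  Type 2: Context-free (PDA)
  Type 1: Context-sensitive
  Type 0: Recursively enumerable (TM)
'context-free' corresponds to Type 2

2


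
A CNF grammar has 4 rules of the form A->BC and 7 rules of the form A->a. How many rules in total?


CNF allows two rule forms:
  A -> BC (binary): 4 rules
  A -> a (terminal): 7 rules
Total = 4 + 7 = 11

11


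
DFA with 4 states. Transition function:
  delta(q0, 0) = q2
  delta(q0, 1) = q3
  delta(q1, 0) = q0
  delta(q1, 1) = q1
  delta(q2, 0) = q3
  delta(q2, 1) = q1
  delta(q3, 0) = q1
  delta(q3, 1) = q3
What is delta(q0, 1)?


Looking up transition function:
delta(q0, 1) in the table
Row: q0, Column: 1
Result: q3

q3


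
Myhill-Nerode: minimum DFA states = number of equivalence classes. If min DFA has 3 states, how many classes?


Myhill-Nerode theorem:
Number of equivalence classes = number of states in minimal DFA
Minimal DFA states = 3
Therefore equivalence classes = 3

3


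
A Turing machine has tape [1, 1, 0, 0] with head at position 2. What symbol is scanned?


Tape: [1, 1, 0, 0]
Positions: 0 1 2 3
Values:    1 1 0 0
Head at position 2
tape[2] = 0

0


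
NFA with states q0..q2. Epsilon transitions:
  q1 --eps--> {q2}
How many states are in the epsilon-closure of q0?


Starting from q0
Initialize closure = {q0}
q0 has no outgoing epsilon transitions -> nothing to add
Final closure: {q0}
Size = 1

1


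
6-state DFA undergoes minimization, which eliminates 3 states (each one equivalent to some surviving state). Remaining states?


Original DFA: 6 states
Redundant states removed: 3
Minimized states = original - removed
= 6 - 3
= 3

3


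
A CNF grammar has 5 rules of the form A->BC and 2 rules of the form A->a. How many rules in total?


CNF allows two rule forms:
  A -> BC (binary): 5 rules
  A -> a (terminal): 2 rules
Total = 5 + 2 = 7

7


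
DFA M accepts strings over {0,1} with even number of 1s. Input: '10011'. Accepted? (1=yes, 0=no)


DFA has 2 states: q_even (start, accept=yes) and q_odd
Processing string '10011' character by character:
  Position 0: read '1', 1-count=1 -> q_odd
  Position 1: read '0', 1-count=1 -> q_odd (no change)
  Position 2: read '0', 1-count=1 -> q_odd (no change)
  Position 3: read '1', 1-count=2 -> q_even
  Position 4: read '1', 1-count=3 -> q_odd
Final state: q_odd, total 1s = 3 (odd); the DFA requires an even count -> reject

0


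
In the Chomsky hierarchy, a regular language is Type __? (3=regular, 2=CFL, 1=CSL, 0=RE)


Chomsky hierarchy levels:
  Type 3: Regular (DFA/NFA/regex)
  Type 2: Context-free (PDA)
  Type 1: Context-sensitive
  Type 0: Recursively enumerable (TM)
'regular' corresponds to Type 3

3


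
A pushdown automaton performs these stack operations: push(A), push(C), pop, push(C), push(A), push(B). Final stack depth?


Tracing stack operations:
  push(A) -> stack = [A], depth=1
  push(C) -> stack = [A,C], depth=2
  pop -> removed C, stack = [A], depth=1
  push(C) -> stack = [A,C], depth=2
  push(A) -> stack = [A,C,A], depth=3
  push(B) -> stack = [A,C,A,B], depth=4
Final depth = 4

4


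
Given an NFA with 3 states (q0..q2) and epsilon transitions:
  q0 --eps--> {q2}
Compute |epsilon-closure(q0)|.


Starting from q0
Initialize closure = {q0}
Follow epsilon from q0 -> add q2
Final closure: {q0, q2}
Size = 2

2


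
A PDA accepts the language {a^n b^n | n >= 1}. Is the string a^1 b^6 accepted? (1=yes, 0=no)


Language requires equal numbers of a's and b's
PDA pushes for each 'a', pops for each 'b'
Number of a's = 1
Number of b's = 6
1 != 6 -> Reject

0


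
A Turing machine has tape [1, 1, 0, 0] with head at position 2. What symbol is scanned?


Tape: [1, 1, 0, 0]
Positions: 0 1 2 3
Values:    1 1 0 0
Head at position 2
tape[2] = 0

0


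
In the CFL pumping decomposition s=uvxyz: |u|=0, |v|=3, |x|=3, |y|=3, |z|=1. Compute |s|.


|s| = |u| + |v| + |x| + |y| + |z|
= 0 + 3 + 3 + 3 + 1
= 3 + 3 + 4
= 6 + 4
= 10

10


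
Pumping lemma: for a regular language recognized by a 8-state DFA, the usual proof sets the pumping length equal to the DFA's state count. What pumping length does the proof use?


Pumping lemma for regular languages (standard proof):
Take p = |Q|, the number of DFA states.
Any string of length >= |Q| passes through |Q|+1 states while reading its first |Q| symbols,
so by pigeonhole some state repeats, giving the loop that can be pumped.
Here |Q| = 8
Therefore the proof uses p = 8

8


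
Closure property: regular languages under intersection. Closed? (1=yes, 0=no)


Regular languages are closed under:
- Union (DFA product construction)
- Intersection (DFA product construction)
- Complement (swap accept/reject states)
- Concatenation (NFA construction)
- Kleene star (NFA construction)
intersection is in this list
Therefore: closed

1


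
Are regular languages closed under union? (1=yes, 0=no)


Regular languages are closed under all standard operations:
- Union: Yes (product construction)
- Intersection: Yes (product construction)
- Complement: Yes (swap accept/reject)
- Concatenation: Yes (NFA construction)
Operation: union -> Closed

1


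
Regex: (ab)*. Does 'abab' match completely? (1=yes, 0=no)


Pattern: (ab)*
String: 'abab'
Pattern requires: zero or more repetitions of 'ab'
Pairs: ['ab', 'ab']
All pairs are 'ab'? Yes
Result: 1

1


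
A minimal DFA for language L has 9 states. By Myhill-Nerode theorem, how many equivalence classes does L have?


Myhill-Nerode theorem:
Number of equivalence classes = number of states in minimal DFA
Minimal DFA states = 9
Therefore equivalence classes = 9

9


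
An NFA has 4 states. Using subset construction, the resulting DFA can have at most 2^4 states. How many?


NFA has 4 states
Subset construction: each DFA state = subset of NFA states
Maximum subsets = 2^4
2^4 = 16

16


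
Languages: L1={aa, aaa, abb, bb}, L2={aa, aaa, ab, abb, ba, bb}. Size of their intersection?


L1 = {aa, aaa, abb, bb}
L2 = {aa, aaa, ab, abb, ba, bb}
Checking each string in L1 against L2:
  'aa': in L2? Yes
  'aaa': in L2? Yes
  'abb': in L2? Yes
  'bb': in L2? Yes
Intersection = {aa, aaa, abb, bb}
|L1 ∩ L2| = 4

4


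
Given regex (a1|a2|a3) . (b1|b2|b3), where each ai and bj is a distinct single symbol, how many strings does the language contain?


First group: 3 alternatives
Second group: 3 alternatives
Concatenation: each choice from group 1 pairs with each from group 2
Total = 3 x 3 = 9

9


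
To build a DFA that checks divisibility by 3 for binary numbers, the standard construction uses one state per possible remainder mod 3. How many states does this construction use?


Divisibility by 3 is tracked via the remainder mod 3: 0, 1, ..., 2
The construction assigns one state to each remainder
Number of remainders = 3

3


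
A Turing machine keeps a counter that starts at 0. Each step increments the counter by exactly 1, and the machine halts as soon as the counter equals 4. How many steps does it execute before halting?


Counter starts at 0. Counting sequence:
  Step 1: counter = 1
  Step 2: counter = 2
  Step 3: counter = 3
  Step 4: counter = 4
Counter reached 4 -> halt
Total steps = 4

4


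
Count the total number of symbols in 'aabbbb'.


String: 'aabbbb'
Counting characters:
  'a' appears 2 time(s)
  'b' appears 4 time(s)
Total length = 2 + 4 = 6

6


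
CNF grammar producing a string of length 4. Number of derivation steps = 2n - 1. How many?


Chomsky Normal Form derivation:
String length n = 4
Each step either:
  - Splits a nonterminal into two (n-1 such steps)
  - Converts a nonterminal to terminal (n such steps)
Total = (n-1) + n = 2n - 1
= 2(4) - 1
= 8 - 1
= 7

7


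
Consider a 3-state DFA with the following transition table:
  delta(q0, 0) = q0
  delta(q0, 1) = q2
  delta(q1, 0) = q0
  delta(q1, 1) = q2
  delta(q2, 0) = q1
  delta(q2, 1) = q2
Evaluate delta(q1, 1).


Looking up transition function:
delta(q1, 1) in the table
Row: q1, Column: 1
Result: q2

q2


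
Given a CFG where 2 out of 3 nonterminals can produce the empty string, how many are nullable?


Nonterminals: {S, A, B}
A nonterminal is nullable if it can derive epsilon
Counting nullable nonterminals: 2
Total nullable = 2

2


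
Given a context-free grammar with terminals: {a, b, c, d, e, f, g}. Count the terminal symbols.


Terminal symbols: a, b, c, d, e, f, g
Counting each: a (#1), b (#2), c (#3), d (#4), e (#5), f (#6), g (#7)
Total = 7

7


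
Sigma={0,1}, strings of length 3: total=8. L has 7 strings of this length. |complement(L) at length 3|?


Alphabet: {0,1}
String length: 3
Total strings of length 3 = 2^3 = 8
Strings in L = 7
Complement = total - |L|
= 8 - 7
= 1

1


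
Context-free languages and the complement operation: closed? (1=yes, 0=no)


CFL closure properties:
  Closed under: union, concatenation, Kleene star
  NOT closed under: intersection, complement
Operation 'complement' is in not-closed list -> No (not closed)

0


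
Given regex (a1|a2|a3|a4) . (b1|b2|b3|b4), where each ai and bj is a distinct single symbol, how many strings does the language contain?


First group: 4 alternatives
Second group: 4 alternatives
Concatenation: each choice from group 1 pairs with each from group 2
Total = 4 x 4 = 16

16


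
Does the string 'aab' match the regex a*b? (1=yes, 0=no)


Pattern: a*b
String: 'aab'
Pattern requires: zero or more 'a's followed by exactly one 'b'
Found 2 leading 'a's
Remaining: 'b'
Remaining is exactly 'b' -> match
Result: 1

1


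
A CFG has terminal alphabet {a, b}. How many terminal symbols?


Terminal symbols: a, b
Counting each: a (#1), b (#2)
Total = 2

2


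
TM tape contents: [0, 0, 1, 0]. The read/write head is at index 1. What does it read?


Tape: [0, 0, 1, 0]
Positions: 0 1 2 3
Values:    0 0 1 0
Head at position 1
tape[1] = 0

0


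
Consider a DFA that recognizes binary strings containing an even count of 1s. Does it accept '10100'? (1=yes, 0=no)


DFA has 2 states: q_even (start, accept=yes) and q_odd
Processing string '10100' character by character:
  Position 0: read '1', 1-count=1 -> q_odd
  Position 1: read '0', 1-count=1 -> q_odd (no change)
  Position 2: read '1', 1-count=2 -> q_even
  Position 3: read '0', 1-count=2 -> q_even (no change)
  Position 4: read '0', 1-count=2 -> q_even (no change)
Final state: q_even, total 1s = 2 (even); the DFA requires an even count -> accept

1


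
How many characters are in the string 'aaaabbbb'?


String: 'aaaabbbb'
Counting characters:
  'a' appears 4 time(s)
  'b' appears 4 time(s)
Total length = 4 + 4 = 8

8


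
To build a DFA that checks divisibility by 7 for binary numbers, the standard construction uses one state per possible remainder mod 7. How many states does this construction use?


Divisibility by 7 is tracked via the remainder mod 7: 0, 1, ..., 6
The construction assigns one state to each remainder
Number of remainders = 7

7


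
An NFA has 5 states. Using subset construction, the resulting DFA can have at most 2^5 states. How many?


NFA has 5 states
Subset construction: each DFA state = subset of NFA states
Maximum subsets = 2^5
2^5 = 32

32


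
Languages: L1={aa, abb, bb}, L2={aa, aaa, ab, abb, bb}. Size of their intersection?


L1 = {aa, abb, bb}
L2 = {aa, aaa, ab, abb, bb}
Checking each string in L1 against L2:
  'aa': in L2? Yes
  'abb': in L2? Yes
  'bb': in L2? Yes
Intersection = {aa, abb, bb}
|L1 ∩ L2| = 3

3


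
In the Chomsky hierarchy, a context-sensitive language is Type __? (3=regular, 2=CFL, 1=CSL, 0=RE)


Chomsky hierarchy levels:
  Type 3: Regular (DFA/NFA/regex)
  Type 2: Context-free (PDA)
  Type 1: Context-sensitive
  Type 0: Recursively enumerable (TM)
'context-sensitive' corresponds to Type 1

1


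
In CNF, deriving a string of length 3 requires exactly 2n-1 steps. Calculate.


Chomsky Normal Form derivation:
String length n = 3
Each step either:
  - Splits a nonterminal into two (n-1 such steps)
  - Converts a nonterminal to terminal (n such steps)
Total = (n-1) + n = 2n - 1
= 2(3) - 1
= 6 - 1
= 5

5


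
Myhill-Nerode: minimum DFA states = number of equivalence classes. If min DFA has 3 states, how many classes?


Myhill-Nerode theorem:
Number of equivalence classes = number of states in minimal DFA
Minimal DFA states = 3
Therefore equivalence classes = 3

3


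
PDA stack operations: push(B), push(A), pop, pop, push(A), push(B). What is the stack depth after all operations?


Tracing stack operations:
  push(B) -> stack = [B], depth=1
  push(A) -> stack = [B,A], depth=2
  pop -> removed A, stack = [B], depth=1
  pop -> removed B, stack = [], depth=0
  push(A) -> stack = [A], depth=1
  push(B) -> stack = [A,B], depth=2
Final depth = 2

2


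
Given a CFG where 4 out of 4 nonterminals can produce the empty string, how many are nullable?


Nonterminals: {S, A, B, C}
A nonterminal is nullable if it can derive epsilon
Counting nullable nonterminals: 4
Total nullable = 4

4


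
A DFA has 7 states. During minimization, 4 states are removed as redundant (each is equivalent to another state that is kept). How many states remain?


Original DFA: 7 states
Redundant states removed: 4
Minimized states = original - removed
= 7 - 4
= 3

3


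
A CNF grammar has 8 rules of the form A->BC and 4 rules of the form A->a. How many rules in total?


CNF allows two rule forms:
  A -> BC (binary): 8 rules
  A -> a (terminal): 4 rules
Total = 8 + 4 = 12

12


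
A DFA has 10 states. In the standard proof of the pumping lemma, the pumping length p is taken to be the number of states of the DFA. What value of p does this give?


Pumping lemma for regular languages (standard proof):
Take p = |Q|, the number of DFA states.
Any string of length >= |Q| passes through |Q|+1 states while reading its first |Q| symbols,
so by pigeonhole some state repeats, giving the loop that can be pumped.
Here |Q| = 10
Therefore the proof uses p = 10

10


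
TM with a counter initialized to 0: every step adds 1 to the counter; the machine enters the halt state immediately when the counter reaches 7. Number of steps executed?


Counter starts at 0. Counting sequence:
  Step 1: counter = 1
  Step 2: counter = 2
  Step 3: counter = 3
  Step 4: counter = 4
  Step 5: counter = 5
  Step 6: counter = 6
  Step 7: counter = 7
Counter reached 7 -> halt
Total steps = 7

7


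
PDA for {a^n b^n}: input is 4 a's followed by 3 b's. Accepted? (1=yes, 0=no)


Language requires equal numbers of a's and b's
PDA pushes for each 'a', pops for each 'b'
Number of a's = 4
Number of b's = 3
4 != 3 -> Reject

0


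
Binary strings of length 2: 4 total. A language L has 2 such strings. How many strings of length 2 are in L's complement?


Alphabet: {0,1}
String length: 2
Total strings of length 2 = 2^2 = 4
Strings in L = 2
Complement = total - |L|
= 4 - 2
= 2

2


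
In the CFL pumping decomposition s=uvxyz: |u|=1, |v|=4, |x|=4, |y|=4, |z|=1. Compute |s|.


|s| = |u| + |v| + |x| + |y| + |z|
= 1 + 4 + 4 + 4 + 1
= 5 + 4 + 5
= 9 + 5
= 14

14


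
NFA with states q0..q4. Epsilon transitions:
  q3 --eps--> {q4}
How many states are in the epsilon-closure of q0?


Starting from q0
Initialize closure = {q0}
q0 has no outgoing epsilon transitions -> nothing to add
Final closure: {q0}
Size = 1

1


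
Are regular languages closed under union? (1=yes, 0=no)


Regular languages are closed under:
- Union (DFA product construction)
- Intersection (DFA product construction)
- Complement (swap accept/reject states)
- Concatenation (NFA construction)
- Kleene star (NFA construction)
union is in this list
Therefore: closed

1


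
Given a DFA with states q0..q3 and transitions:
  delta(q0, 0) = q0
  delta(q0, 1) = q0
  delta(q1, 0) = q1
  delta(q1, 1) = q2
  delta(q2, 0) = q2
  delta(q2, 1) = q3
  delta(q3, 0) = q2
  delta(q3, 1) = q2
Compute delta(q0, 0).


Looking up transition function:
delta(q0, 0) in the table
Row: q0, Column: 0
Result: q0

q0


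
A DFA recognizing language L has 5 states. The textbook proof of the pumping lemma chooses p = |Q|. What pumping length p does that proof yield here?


Pumping lemma for regular languages (standard proof):
Take p = |Q|, the number of DFA states.
Any string of length >= |Q| passes through |Q|+1 states while reading its first |Q| symbols,
so by pigeonhole some state repeats, giving the loop that can be pumped.
Here |Q| = 5
Therefore the proof uses p = 5

5


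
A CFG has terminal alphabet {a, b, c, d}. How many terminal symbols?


Terminal symbols: a, b, c, d
Counting each: a (#1), b (#2), c (#3), d (#4)
Total = 4

4


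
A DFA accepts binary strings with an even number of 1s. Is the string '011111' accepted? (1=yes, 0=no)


DFA has 2 states: q_even (start, accept=yes) and q_odd
Processing string '011111' character by character:
  Position 0: read '0', 1-count=0 -> q_even (no change)
  Position 1: read '1', 1-count=1 -> q_odd
  Position 2: read '1', 1-count=2 -> q_even
  Position 3: read '1', 1-count=3 -> q_odd
  Position 4: read '1', 1-count=4 -> q_even
  Position 5: read '1', 1-count=5 -> q_odd
Final state: q_odd, total 1s = 5 (odd); the DFA requires an even count -> reject

0


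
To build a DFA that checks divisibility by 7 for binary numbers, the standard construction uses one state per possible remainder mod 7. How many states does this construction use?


Divisibility by 7 is tracked via the remainder mod 7: 0, 1, ..., 6
The construction assigns one state to each remainder
Number of remainders = 7

7


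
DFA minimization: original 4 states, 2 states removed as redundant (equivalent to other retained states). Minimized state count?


Original DFA: 4 states
Redundant states removed: 2
Minimized states = original - removed
= 4 - 2
= 2

2


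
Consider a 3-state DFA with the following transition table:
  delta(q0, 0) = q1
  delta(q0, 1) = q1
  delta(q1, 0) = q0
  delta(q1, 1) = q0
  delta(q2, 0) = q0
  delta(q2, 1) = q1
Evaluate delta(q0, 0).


Looking up transition function:
delta(q0, 0) in the table
Row: q0, Column: 0
Result: q1

q1


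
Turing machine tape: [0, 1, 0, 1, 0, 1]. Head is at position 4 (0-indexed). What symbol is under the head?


Tape: [0, 1, 0, 1, 0, 1]
Positions: 0 1 2 3 4 5
Values:    0 1 0 1 0 1
Head at position 4
tape[4] = 0

0


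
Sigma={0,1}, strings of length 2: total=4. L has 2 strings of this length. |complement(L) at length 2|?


Alphabet: {0,1}
String length: 2
Total strings of length 2 = 2^2 = 4
Strings in L = 2
Complement = total - |L|
= 4 - 2
= 2

2


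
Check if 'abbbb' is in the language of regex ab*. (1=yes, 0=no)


Pattern: ab*
String: 'abbbb'
Pattern requires: exactly one 'a' followed by zero or more 'b's
First char is 'a' -> OK
Rest 'bbbb': all b's? Yes
Result: 1

1


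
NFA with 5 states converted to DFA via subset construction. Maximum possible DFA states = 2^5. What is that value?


NFA has 5 states
Subset construction: each DFA state = subset of NFA states
Maximum subsets = 2^5
2^5 = 32

32


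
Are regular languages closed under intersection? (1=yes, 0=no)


Regular languages are closed under all standard operations:
- Union: Yes (product construction)
- Intersection: Yes (product construction)
- Complement: Yes (swap accept/reject)
- Concatenation: Yes (NFA construction)
Operation: intersection -> Closed

1


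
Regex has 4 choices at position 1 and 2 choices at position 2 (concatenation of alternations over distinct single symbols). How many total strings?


First group: 4 alternatives
Second group: 2 alternatives
Concatenation: each choice from group 1 pairs with each from group 2
Total = 4 x 2 = 8

8


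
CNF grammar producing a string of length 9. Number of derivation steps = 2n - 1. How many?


Chomsky Normal Form derivation:
String length n = 9
Each step either:
  - Splits a nonterminal into two (n-1 such steps)
  - Converts a nonterminal to terminal (n such steps)
Total = (n-1) + n = 2n - 1
= 2(9) - 1
= 18 - 1
= 17

17


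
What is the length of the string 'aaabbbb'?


String: 'aaabbbb'
Counting characters:
  'a' appears 3 time(s)
  'b' appears 4 time(s)
Total length = 3 + 4 = 7

7


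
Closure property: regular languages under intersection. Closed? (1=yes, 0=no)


Regular languages are closed under:
- Union (DFA product construction)
- Intersection (DFA product construction)
- Complement (swap accept/reject states)
- Concatenation (NFA construction)
- Kleene star (NFA construction)
intersection is in this list
Therefore: closed

1


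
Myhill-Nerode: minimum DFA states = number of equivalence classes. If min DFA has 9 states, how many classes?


Myhill-Nerode theorem:
Number of equivalence classes = number of states in minimal DFA
Minimal DFA states = 9
Therefore equivalence classes = 9

9


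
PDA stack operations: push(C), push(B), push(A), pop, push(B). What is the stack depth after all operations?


Tracing stack operations:
  push(C) -> stack = [C], depth=1
  push(B) -> stack = [C,B], depth=2
  push(A) -> stack = [C,B,A], depth=3
  pop -> removed A, stack = [C,B], depth=2
  push(B) -> stack = [C,B,B], depth=3
Final depth = 3

3


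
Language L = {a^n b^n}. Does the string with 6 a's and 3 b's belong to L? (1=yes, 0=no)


Language requires equal numbers of a's and b's
PDA pushes for each 'a', pops for each 'b'
Number of a's = 6
Number of b's = 3
6 != 3 -> Reject

0


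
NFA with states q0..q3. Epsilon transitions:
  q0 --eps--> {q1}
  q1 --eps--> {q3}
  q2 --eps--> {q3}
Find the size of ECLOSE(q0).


Starting from q0
Initialize closure = {q0}
Follow epsilon from q0 -> add q1
Follow epsilon from q1 -> add q3
Final closure: {q0, q1, q3}
Size = 3

3


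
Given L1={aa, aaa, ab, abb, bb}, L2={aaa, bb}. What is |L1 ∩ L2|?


L1 = {aa, aaa, ab, abb, bb}
L2 = {aaa, bb}
Checking each string in L1 against L2:
  'aa': in L2? No
  'aaa': in L2? Yes
  'ab': in L2? No
  'abb': in L2? No
  'bb': in L2? Yes
Intersection = {aaa, bb}
|L1 ∩ L2| = 2

2


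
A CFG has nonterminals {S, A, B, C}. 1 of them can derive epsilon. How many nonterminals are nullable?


Nonterminals: {S, A, B, C}
A nonterminal is nullable if it can derive epsilon
Counting nullable nonterminals: 1
Total nullable = 1

1


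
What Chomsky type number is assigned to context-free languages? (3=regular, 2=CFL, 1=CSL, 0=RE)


Chomsky hierarchy levels:
  Type 3: Regular (DFA/NFA/regex)
  Type 2: Context-free (PDA)
  Type 1: Context-sensitive
  Type 0: Recursively enumerable (TM)
'context-free' corresponds to Type 2

2


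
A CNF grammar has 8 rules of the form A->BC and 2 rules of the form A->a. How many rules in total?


CNF allows two rule forms:
  A -> BC (binary): 8 rules
  A -> a (terminal): 2 rules
Total = 8 + 2 = 10

10


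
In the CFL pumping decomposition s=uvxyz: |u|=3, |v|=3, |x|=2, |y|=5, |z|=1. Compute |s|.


|s| = |u| + |v| + |x| + |y| + |z|
= 3 + 3 + 2 + 5 + 1
= 6 + 2 + 6
= 8 + 6
= 14

14


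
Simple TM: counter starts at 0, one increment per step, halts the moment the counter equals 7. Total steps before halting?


Counter starts at 0. Counting sequence:
  Step 1: counter = 1
  Step 2: counter = 2
  Step 3: counter = 3
  Step 4: counter = 4
  Step 5: counter = 5
  Step 6: counter = 6
  Step 7: counter = 7
Counter reached 7 -> halt
Total steps = 7

7


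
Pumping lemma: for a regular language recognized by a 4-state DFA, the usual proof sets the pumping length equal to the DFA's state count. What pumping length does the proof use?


Pumping lemma for regular languages (standard proof):
Take p = |Q|, the number of DFA states.
Any string of length >= |Q| passes through |Q|+1 states while reading its first |Q| symbols,
so by pigeonhole some state repeats, giving the loop that can be pumped.
Here |Q| = 4
Therefore the proof uses p = 4

4


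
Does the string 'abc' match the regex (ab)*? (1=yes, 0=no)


Pattern: (ab)*
String: 'abc'
Pattern requires: zero or more repetitions of 'ab'
Length 3 is odd -> cannot be (ab)* -> no match
Result: 0

0


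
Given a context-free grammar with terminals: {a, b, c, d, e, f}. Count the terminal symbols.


Terminal symbols: a, b, c, d, e, f
Counting each: a (#1), b (#2), c (#3), d (#4), e (#5), f (#6)
Total = 6

6


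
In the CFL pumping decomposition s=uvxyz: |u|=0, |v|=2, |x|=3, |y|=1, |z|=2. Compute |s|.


|s| = |u| + |v| + |x| + |y| + |z|
= 0 + 2 + 3 + 1 + 2
= 2 + 3 + 3
= 5 + 3
= 8

8


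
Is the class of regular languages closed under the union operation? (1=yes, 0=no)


Regular languages are closed under:
- Union (DFA product construction)
- Intersection (DFA product construction)
- Complement (swap accept/reject states)
- Concatenation (NFA construction)
- Kleene star (NFA construction)
union is in this list
Therefore: closed

1


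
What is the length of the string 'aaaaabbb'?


String: 'aaaaabbb'
Counting characters:
  'a' appears 5 time(s)
  'b' appears 3 time(s)
Total length = 5 + 3 = 8

8


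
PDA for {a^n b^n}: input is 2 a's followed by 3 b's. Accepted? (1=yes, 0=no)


Language requires equal numbers of a's and b's
PDA pushes for each 'a', pops for each 'b'
Number of a's = 2
Number of b's = 3
2 != 3 -> Reject

0


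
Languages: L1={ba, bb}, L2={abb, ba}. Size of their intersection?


L1 = {ba, bb}
L2 = {abb, ba}
Checking each string in L1 against L2:
  'ba': in L2? Yes
  'bb': in L2? No
Intersection = {ba}
|L1 ∩ L2| = 1

1


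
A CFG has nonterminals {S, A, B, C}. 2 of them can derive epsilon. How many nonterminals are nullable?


Nonterminals: {S, A, B, C}
A nonterminal is nullable if it can derive epsilon
Counting nullable nonterminals: 2
Total nullable = 2

2


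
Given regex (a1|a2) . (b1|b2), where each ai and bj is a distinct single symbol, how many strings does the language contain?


First group: 2 alternatives
Second group: 2 alternatives
Concatenation: each choice from group 1 pairs with each from group 2
Total = 2 x 2 = 4

4


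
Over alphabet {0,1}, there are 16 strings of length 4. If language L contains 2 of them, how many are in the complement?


Alphabet: {0,1}
String length: 4
Total strings of length 4 = 2^4 = 16
Strings in L = 2
Complement = total - |L|
= 16 - 2
= 14

14


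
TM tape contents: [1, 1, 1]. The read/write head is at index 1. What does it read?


Tape: [1, 1, 1]
Positions: 0 1 2
Values:    1 1 1
Head at position 1
tape[1] = 1

1


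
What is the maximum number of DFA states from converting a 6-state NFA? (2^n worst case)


NFA has 6 states
Subset construction: each DFA state = subset of NFA states
Maximum subsets = 2^6
2^6 = 64

64


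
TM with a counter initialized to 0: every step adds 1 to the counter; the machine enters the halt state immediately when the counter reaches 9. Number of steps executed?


Counter starts at 0. Counting sequence:
  Step 1: counter = 1
  Step 2: counter = 2
  Step 3: counter = 3
  Step 4: counter = 4
  Step 5: counter = 5
  Step 6: counter = 6
  ...
  Step 9: counter = 9
Counter reached 9 -> halt
Total steps = 9

9


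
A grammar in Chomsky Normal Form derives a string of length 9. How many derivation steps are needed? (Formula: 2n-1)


Chomsky Normal Form derivation:
String length n = 9
Each step either:
  - Splits a nonterminal into two (n-1 such steps)
  - Converts a nonterminal to terminal (n such steps)
Total = (n-1) + n = 2n - 1
= 2(9) - 1
= 18 - 1
= 17

17


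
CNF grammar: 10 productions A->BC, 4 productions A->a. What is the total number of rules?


CNF allows two rule forms:
  A -> BC (binary): 10 rules
  A -> a (terminal): 4 rules
Total = 10 + 4 = 14

14


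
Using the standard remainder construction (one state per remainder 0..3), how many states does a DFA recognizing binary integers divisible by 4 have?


Divisibility by 4 is tracked via the remainder mod 4: 0, 1, ..., 3
The construction assigns one state to each remainder
Number of remainders = 4

4


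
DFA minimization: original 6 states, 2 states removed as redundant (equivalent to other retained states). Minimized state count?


Original DFA: 6 states
Redundant states removed: 2
Minimized states = original - removed
= 6 - 2
= 4

4


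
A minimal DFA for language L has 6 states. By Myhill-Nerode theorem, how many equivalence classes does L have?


Myhill-Nerode theorem:
Number of equivalence classes = number of states in minimal DFA
Minimal DFA states = 6
Therefore equivalence classes = 6

6


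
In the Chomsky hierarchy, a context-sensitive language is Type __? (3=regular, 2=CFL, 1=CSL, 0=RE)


Chomsky hierarchy levels:
  Type 3: Regular (DFA/NFA/regex)
  Type 2: Context-free (PDA)
  Type 1: Context-sensitive
  Type 0: Recursively enumerable (TM)
'context-sensitive' corresponds to Type 1

1


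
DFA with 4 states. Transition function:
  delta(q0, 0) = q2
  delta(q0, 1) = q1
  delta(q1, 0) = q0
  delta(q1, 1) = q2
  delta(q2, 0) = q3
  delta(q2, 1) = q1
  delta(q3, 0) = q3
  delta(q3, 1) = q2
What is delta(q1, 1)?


Looking up transition function:
delta(q1, 1) in the table
Row: q1, Column: 1
Result: q2

q2


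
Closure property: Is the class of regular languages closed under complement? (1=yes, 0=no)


Regular languages are closed under all standard operations:
- Union: Yes (product construction)
- Intersection: Yes (product construction)
- Complement: Yes (swap accept/reject)
- Concatenation: Yes (NFA construction)
Operation: complement -> Closed

1


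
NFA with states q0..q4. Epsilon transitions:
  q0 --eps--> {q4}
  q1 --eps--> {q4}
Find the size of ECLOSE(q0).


Starting from q0
Initialize closure = {q0}
Follow epsilon from q0 -> add q4
Final closure: {q0, q4}
Size = 2

2


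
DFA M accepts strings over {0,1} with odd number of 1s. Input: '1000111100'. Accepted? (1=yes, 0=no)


DFA has 2 states: q_even (start, accept=no) and q_odd
Processing string '1000111100' character by character:
  Position 0: read '1', 1-count=1 -> q_odd
  Position 1: read '0', 1-count=1 -> q_odd (no change)
  Position 2: read '0', 1-count=1 -> q_odd (no change)
  Position 3: read '0', 1-count=1 -> q_odd (no change)
  Position 4: read '1', 1-count=2 -> q_even
  Position 5: read '1', 1-count=3 -> q_odd
  Position 6: read '1', 1-count=4 -> q_even
  Position 7: read '1', 1-count=5 -> q_odd
  Position 8: read '0', 1-count=5 -> q_odd (no change)
  Position 9: read '0', 1-count=5 -> q_odd (no change)
Final state: q_odd, total 1s = 5 (odd); the DFA requires an odd count -> accept

1


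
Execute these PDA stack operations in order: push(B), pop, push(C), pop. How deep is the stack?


Tracing stack operations:
  push(B) -> stack = [B], depth=1
  pop -> removed B, stack = [], depth=0
  push(C) -> stack = [C], depth=1
  pop -> removed C, stack = [], depth=0
Final depth = 0

0


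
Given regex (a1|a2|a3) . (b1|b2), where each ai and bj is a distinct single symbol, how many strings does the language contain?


First group: 3 alternatives
Second group: 2 alternatives
Concatenation: each choice from group 1 pairs with each from group 2
Total = 3 x 2 = 6

6


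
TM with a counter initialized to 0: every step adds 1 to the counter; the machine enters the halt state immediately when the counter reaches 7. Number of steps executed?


Counter starts at 0. Counting sequence:
  Step 1: counter = 1
  Step 2: counter = 2
  Step 3: counter = 3
  Step 4: counter = 4
  Step 5: counter = 5
  Step 6: counter = 6
  Step 7: counter = 7
Counter reached 7 -> halt
Total steps = 7

7


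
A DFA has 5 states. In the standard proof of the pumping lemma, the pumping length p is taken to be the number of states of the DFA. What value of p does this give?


Pumping lemma for regular languages (standard proof):
Take p = |Q|, the number of DFA states.
Any string of length >= |Q| passes through |Q|+1 states while reading its first |Q| symbols,
so by pigeonhole some state repeats, giving the loop that can be pumped.
Here |Q| = 5
Therefore the proof uses p = 5

5


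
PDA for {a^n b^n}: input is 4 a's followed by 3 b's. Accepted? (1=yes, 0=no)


Language requires equal numbers of a's and b's
PDA pushes for each 'a', pops for each 'b'
Number of a's = 4
Number of b's = 3
4 != 3 -> Reject

0


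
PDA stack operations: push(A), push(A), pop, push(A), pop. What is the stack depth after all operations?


Tracing stack operations:
  push(A) -> stack = [A], depth=1
  push(A) -> stack = [A,A], depth=2
  pop -> removed A, stack = [A], depth=1
  push(A) -> stack = [A,A], depth=2
  pop -> removed A, stack = [A], depth=1
Final depth = 1

1


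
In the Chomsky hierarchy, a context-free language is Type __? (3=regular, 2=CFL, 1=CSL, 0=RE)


Chomsky hierarchy levels:
  Type 3: Regular (DFA/NFA/regex)
  Type 2: Context-free (PDA)
  Type 1: Context-sensitive
  Type 0: Recursively enumerable (TM)
'context-free' corresponds to Type 2

2


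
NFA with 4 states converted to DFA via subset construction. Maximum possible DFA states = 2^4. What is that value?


NFA has 4 states
Subset construction: each DFA state = subset of NFA states
Maximum subsets = 2^4
2^4 = 16

16


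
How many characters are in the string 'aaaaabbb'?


String: 'aaaaabbb'
Counting characters:
  'a' appears 5 time(s)
  'b' appears 3 time(s)
Total length = 5 + 3 = 8

8


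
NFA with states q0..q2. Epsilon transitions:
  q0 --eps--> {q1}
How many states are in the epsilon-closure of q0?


Starting from q0
Initialize closure = {q0}
Follow epsilon from q0 -> add q1
Final closure: {q0, q1}
Size = 2

2


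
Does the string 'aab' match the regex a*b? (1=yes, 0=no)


Pattern: a*b
String: 'aab'
Pattern requires: zero or more 'a's followed by exactly one 'b'
Found 2 leading 'a's
Remaining: 'b'
Remaining is exactly 'b' -> match
Result: 1

1


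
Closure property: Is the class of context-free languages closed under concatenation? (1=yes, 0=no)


CFL closure properties:
  Closed under: union, concatenation, Kleene star
  NOT closed under: intersection, complement
Operation 'concatenation' is in closed list -> Yes (closed)

1


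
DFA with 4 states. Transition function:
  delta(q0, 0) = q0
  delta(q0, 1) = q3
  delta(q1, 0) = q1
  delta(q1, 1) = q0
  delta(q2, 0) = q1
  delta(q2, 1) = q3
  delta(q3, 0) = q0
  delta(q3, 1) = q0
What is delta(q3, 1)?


Looking up transition function:
delta(q3, 1) in the table
Row: q3, Column: 1
Result: q0

q0


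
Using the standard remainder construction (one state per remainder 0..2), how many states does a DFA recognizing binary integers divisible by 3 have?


Divisibility by 3 is tracked via the remainder mod 3: 0, 1, ..., 2
The construction assigns one state to each remainder
Number of remainders = 3

3


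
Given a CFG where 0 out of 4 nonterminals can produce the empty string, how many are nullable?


Nonterminals: {S, A, B, C}
A nonterminal is nullable if it can derive epsilon
Counting nullable nonterminals: 0
Total nullable = 0

0


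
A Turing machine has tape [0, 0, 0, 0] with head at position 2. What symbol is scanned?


Tape: [0, 0, 0, 0]
Positions: 0 1 2 3
Values:    0 0 0 0
Head at position 2
tape[2] = 0

0


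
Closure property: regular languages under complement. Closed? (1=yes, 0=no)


Regular languages are closed under:
- Union (DFA product construction)
- Intersection (DFA product construction)
- Complement (swap accept/reject states)
- Concatenation (NFA construction)
- Kleene star (NFA construction)
complement is in this list
Therefore: closed

1


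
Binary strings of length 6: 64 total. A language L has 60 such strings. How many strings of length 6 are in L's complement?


Alphabet: {0,1}
String length: 6
Total strings of length 6 = 2^6 = 64
Strings in L = 60
Complement = total - |L|
= 64 - 60
= 4

4


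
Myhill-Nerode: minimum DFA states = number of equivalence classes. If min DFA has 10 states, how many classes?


Myhill-Nerode theorem:
Number of equivalence classes = number of states in minimal DFA
Minimal DFA states = 10
Therefore equivalence classes = 10

10


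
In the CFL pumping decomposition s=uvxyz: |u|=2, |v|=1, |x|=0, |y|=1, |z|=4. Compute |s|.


|s| = |u| + |v| + |x| + |y| + |z|
= 2 + 1 + 0 + 1 + 4
= 3 + 0 + 5
= 3 + 5
= 8

8


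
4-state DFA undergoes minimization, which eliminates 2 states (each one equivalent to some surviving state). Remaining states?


Original DFA: 4 states
Redundant states removed: 2
Minimized states = original - removed
= 4 - 2
= 2

2


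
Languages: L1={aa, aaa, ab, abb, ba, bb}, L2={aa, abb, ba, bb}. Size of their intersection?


L1 = {aa, aaa, ab, abb, ba, bb}
L2 = {aa, abb, ba, bb}
Checking each string in L1 against L2:
  'aa': in L2? Yes
  'aaa': in L2? No
  'ab': in L2? No
  'abb': in L2? Yes
  'ba': in L2? Yes
  'bb': in L2? Yes
Intersection = {aa, abb, ba, bb}
|L1 ∩ L2| = 4

4


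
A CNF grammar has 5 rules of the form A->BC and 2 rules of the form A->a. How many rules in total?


CNF allows two rule forms:
  A -> BC (binary): 5 rules
  A -> a (terminal): 2 rules
Total = 5 + 2 = 7

7


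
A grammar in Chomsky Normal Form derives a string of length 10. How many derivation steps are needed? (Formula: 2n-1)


Chomsky Normal Form derivation:
String length n = 10
Each step either:
  - Splits a nonterminal into two (n-1 such steps)
  - Converts a nonterminal to terminal (n such steps)
Total = (n-1) + n = 2n - 1
= 2(10) - 1
= 20 - 1
= 19

19


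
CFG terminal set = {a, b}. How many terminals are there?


Terminal symbols: a, b
Counting each: a (#1), b (#2)
Total = 2

2


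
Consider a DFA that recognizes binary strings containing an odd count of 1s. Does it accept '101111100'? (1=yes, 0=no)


DFA has 2 states: q_even (start, accept=no) and q_odd
Processing string '101111100' character by character:
  Position 0: read '1', 1-count=1 -> q_odd
  Position 1: read '0', 1-count=1 -> q_odd (no change)
  Position 2: read '1', 1-count=2 -> q_even
  Position 3: read '1', 1-count=3 -> q_odd
  Position 4: read '1', 1-count=4 -> q_even
  Position 5: read '1', 1-count=5 -> q_odd
  Position 6: read '1', 1-count=6 -> q_even
  Position 7: read '0', 1-count=6 -> q_even (no change)
  Position 8: read '0', 1-count=6 -> q_even (no change)
Final state: q_even, total 1s = 6 (even); the DFA requires an odd count -> reject

0
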